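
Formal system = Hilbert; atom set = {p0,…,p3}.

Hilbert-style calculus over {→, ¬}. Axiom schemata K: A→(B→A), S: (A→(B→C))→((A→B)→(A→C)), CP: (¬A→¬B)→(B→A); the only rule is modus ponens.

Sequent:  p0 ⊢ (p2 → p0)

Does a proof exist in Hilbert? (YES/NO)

Derivation trace:
[MP] p0 ⊢ (p2 → p0)
  [K]  ⊢ (p0 → (p2 → p0))
  [MP] p0 ⊢ p0
    [MP] p0 ⊢ (p0 → p0)
      [K]  ⊢ (p0 → (p0 → p0))
      [Hyp] p0 ⊢ p0
    [Hyp] p0 ⊢ p0

Result: YES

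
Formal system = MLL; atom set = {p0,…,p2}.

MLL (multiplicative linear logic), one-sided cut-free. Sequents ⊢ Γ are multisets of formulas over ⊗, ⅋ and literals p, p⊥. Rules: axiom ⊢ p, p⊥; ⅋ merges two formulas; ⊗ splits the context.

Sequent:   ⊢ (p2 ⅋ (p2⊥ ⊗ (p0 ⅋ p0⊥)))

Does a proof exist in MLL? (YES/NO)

Derivation trace:
[⅋]  ⊢ (p2 ⅋ (p2⊥ ⊗ (p0 ⅋ p0⊥)))
  [⊗]  ⊢ p2, (p2⊥ ⊗ (p0 ⅋ p0⊥))
    [Ax]  ⊢ p2, p2⊥
    [⅋]  ⊢ (p0 ⅋ p0⊥)
      [Ax]  ⊢ p0, p0⊥

Result: YES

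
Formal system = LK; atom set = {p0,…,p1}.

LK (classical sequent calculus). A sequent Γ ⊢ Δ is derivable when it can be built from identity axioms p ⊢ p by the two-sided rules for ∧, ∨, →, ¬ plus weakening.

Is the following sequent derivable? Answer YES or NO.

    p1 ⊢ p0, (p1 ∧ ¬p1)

Enumerate valuations to refute Γ ⊢ Δ:
  v=00: Γ:[p1=F] Δ:[p0=F, (p1 ∧ ¬p1)=F] refutes=False
  v=01: Γ:[p1=T] Δ:[p0=F, (p1 ∧ ¬p1)=F] refutes=True  ← countermodel

Result: NO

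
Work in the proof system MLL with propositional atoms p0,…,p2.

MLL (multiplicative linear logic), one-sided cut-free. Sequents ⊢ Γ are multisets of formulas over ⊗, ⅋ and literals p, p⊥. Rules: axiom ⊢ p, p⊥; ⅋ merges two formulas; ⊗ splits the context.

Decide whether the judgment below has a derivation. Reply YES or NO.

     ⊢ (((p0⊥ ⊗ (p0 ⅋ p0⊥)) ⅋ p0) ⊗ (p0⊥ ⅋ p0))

Derivation (root first):
[⊗]  ⊢ (((p0⊥ ⊗ (p0 ⅋ p0⊥)) ⅋ p0) ⊗ (p0⊥ ⅋ p0))
  [⅋]  ⊢ ((p0⊥ ⊗ (p0 ⅋ p0⊥)) ⅋ p0)
    [⊗]  ⊢ p0, (p0⊥ ⊗ (p0 ⅋ p0⊥))
      [Ax]  ⊢ p0, p0⊥
      [⅋]  ⊢ (p0 ⅋ p0⊥)
        [Ax]  ⊢ p0, p0⊥
  [⅋]  ⊢ (p0⊥ ⅋ p0)
    [Ax]  ⊢ p0, p0⊥

Result: YES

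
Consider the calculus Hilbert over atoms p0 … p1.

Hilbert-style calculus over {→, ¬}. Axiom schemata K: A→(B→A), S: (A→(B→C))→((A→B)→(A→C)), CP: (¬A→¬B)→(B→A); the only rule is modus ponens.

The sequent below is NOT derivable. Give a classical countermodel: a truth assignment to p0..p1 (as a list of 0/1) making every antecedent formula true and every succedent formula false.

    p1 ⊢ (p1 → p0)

Search for a countermodel by truth-table:
  v=00: Γ:[p1=F] Δ:[(p1 → p0)=T] refutes=False
  v=01: Γ:[p1=T] Δ:[(p1 → p0)=F] refutes=True  ← countermodel

Result: [0, 1]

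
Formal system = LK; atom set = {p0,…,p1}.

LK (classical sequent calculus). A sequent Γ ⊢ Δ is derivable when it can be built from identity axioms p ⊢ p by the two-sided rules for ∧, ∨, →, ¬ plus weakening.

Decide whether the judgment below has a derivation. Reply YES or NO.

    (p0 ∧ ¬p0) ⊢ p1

Derivation (root first):
[∧L] (p0 ∧ ¬p0) ⊢ p1
  [WR] p0, ¬p0 ⊢ p1
    [¬L] p0, ¬p0 ⊢ 
      [Ax] p0 ⊢ p0

Result: YES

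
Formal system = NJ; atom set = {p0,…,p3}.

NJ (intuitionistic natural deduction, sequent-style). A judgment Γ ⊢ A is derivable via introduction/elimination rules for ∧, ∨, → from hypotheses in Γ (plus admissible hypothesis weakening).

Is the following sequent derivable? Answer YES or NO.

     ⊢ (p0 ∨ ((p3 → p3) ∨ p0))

Derivation trace:
[∨I₂]  ⊢ (p0 ∨ ((p3 → p3) ∨ p0))
  [∨I₁]  ⊢ ((p3 → p3) ∨ p0)
    [→I]  ⊢ (p3 → p3)
      [Ax] p3 ⊢ p3

Result: YES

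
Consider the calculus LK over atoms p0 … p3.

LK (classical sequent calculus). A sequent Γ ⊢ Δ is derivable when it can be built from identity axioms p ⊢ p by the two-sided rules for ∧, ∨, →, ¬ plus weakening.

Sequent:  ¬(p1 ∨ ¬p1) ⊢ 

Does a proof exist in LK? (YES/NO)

Proof tree:
[¬L] ¬(p1 ∨ ¬p1) ⊢ 
  [∨R]  ⊢ (p1 ∨ ¬p1)
    [¬R]  ⊢ p1, ¬p1
      [Ax] p1 ⊢ p1

Result: YES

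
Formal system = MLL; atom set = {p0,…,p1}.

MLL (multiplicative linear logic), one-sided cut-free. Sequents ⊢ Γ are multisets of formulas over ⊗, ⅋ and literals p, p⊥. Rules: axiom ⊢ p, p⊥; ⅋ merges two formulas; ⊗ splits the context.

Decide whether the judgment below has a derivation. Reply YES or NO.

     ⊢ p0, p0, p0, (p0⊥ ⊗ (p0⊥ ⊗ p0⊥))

Proof tree:
[⊗]  ⊢ p0, p0, p0, (p0⊥ ⊗ (p0⊥ ⊗ p0⊥))
  [Ax]  ⊢ p0, p0⊥
  [⊗]  ⊢ p0, p0, (p0⊥ ⊗ p0⊥)
    [Ax]  ⊢ p0, p0⊥
    [Ax]  ⊢ p0, p0⊥

Result: YES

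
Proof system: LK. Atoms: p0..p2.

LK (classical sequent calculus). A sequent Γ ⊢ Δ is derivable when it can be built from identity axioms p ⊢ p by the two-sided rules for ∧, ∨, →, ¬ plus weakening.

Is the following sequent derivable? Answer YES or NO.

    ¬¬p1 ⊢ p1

Derivation trace:
[¬L] ¬¬p1 ⊢ p1
  [¬R]  ⊢ p1, ¬p1
    [Ax] p1 ⊢ p1

Result: YES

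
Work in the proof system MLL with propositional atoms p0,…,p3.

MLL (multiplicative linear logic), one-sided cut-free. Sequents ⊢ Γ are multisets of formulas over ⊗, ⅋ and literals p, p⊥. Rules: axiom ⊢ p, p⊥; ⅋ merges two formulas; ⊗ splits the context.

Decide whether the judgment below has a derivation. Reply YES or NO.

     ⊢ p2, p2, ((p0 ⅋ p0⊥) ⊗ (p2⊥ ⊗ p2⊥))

Proof tree:
[⊗]  ⊢ p2, p2, ((p0 ⅋ p0⊥) ⊗ (p2⊥ ⊗ p2⊥))
  [⅋]  ⊢ (p0 ⅋ p0⊥)
    [Ax]  ⊢ p0, p0⊥
  [⊗]  ⊢ p2, p2, (p2⊥ ⊗ p2⊥)
    [Ax]  ⊢ p2, p2⊥
    [Ax]  ⊢ p2, p2⊥

Result: YES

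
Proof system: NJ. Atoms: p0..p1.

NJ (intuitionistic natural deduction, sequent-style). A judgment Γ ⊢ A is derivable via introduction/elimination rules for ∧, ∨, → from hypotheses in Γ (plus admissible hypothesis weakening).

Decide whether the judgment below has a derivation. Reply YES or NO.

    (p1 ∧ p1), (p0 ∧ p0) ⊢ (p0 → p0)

Derivation trace:
[Wk] (p1 ∧ p1), (p0 ∧ p0) ⊢ (p0 → p0)
  [Wk] (p1 ∧ p1) ⊢ (p0 → p0)
    [→I]  ⊢ (p0 → p0)
      [Ax] p0 ⊢ p0

Result: YES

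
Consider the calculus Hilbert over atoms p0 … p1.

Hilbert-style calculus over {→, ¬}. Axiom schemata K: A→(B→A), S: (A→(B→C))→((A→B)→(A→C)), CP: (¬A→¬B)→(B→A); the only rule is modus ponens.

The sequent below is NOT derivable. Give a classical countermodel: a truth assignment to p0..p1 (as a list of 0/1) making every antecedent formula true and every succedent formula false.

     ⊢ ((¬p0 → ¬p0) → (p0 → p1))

Search for a countermodel by truth-table:
  v=00: Γ:[] Δ:[((¬p0 → ¬p0) → (p0 → p1))=T] refutes=False
  v=01: Γ:[] Δ:[((¬p0 → ¬p0) → (p0 → p1))=T] refutes=False
  v=10: Γ:[] Δ:[((¬p0 → ¬p0) → (p0 → p1))=F] refutes=True  ← countermodel

Result: [1, 0]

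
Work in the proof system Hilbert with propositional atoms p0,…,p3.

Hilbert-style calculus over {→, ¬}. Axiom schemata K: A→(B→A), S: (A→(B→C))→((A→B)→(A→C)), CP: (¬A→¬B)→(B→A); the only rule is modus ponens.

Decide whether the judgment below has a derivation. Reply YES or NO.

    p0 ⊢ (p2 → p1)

Truth-table refutation:
  v=0000: Γ:[p0=F] Δ:[(p2 → p1)=T] refutes=False
  v=0001: Γ:[p0=F] Δ:[(p2 → p1)=T] refutes=False
  v=0010: Γ:[p0=F] Δ:[(p2 → p1)=F] refutes=False
  v=0011: Γ:[p0=F] Δ:[(p2 → p1)=F] refutes=False
  v=0100: Γ:[p0=F] Δ:[(p2 → p1)=T] refutes=False
  v=0101: Γ:[p0=F] Δ:[(p2 → p1)=T] refutes=False
  v=0110: Γ:[p0=F] Δ:[(p2 → p1)=T] refutes=False
  v=0111: Γ:[p0=F] Δ:[(p2 → p1)=T] refutes=False
  v=1000: Γ:[p0=T] Δ:[(p2 → p1)=T] refutes=False
  v=1001: Γ:[p0=T] Δ:[(p2 → p1)=T] refutes=False
  v=1010: Γ:[p0=T] Δ:[(p2 → p1)=F] refutes=True  ← countermodel

Result: NO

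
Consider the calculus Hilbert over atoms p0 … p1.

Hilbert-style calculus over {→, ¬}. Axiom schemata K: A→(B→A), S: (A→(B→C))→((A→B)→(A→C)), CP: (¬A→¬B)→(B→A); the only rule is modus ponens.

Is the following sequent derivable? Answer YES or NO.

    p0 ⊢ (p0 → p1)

Search for a countermodel by truth-table:
  v=00: Γ:[p0=F] Δ:[(p0 → p1)=T] refutes=False
  v=01: Γ:[p0=F] Δ:[(p0 → p1)=T] refutes=False
  v=10: Γ:[p0=T] Δ:[(p0 → p1)=F] refutes=True  ← countermodel

Result: NO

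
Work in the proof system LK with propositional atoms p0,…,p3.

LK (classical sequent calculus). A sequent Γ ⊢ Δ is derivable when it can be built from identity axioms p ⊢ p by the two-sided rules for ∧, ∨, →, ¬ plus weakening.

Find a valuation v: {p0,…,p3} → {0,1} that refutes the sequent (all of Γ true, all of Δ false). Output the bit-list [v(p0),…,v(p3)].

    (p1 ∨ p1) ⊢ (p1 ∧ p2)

Enumerate valuations to refute Γ ⊢ Δ:
  v=0000: Γ:[(p1 ∨ p1)=F] Δ:[(p1 ∧ p2)=F] refutes=False
  v=0001: Γ:[(p1 ∨ p1)=F] Δ:[(p1 ∧ p2)=F] refutes=False
  v=0010: Γ:[(p1 ∨ p1)=F] Δ:[(p1 ∧ p2)=F] refutes=False
  v=0011: Γ:[(p1 ∨ p1)=F] Δ:[(p1 ∧ p2)=F] refutes=False
  v=0100: Γ:[(p1 ∨ p1)=T] Δ:[(p1 ∧ p2)=F] refutes=True  ← countermodel

Result: [0, 1, 0, 0]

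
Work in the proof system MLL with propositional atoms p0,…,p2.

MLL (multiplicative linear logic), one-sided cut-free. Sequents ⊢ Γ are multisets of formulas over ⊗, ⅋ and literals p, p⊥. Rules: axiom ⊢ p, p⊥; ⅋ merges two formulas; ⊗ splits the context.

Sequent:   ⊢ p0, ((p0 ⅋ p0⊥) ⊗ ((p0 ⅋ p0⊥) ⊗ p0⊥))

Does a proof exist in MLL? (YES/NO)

Proof tree:
[⊗]  ⊢ p0, ((p0 ⅋ p0⊥) ⊗ ((p0 ⅋ p0⊥) ⊗ p0⊥))
  [⅋]  ⊢ (p0 ⅋ p0⊥)
    [Ax]  ⊢ p0, p0⊥
  [⊗]  ⊢ p0, ((p0 ⅋ p0⊥) ⊗ p0⊥)
    [⅋]  ⊢ (p0 ⅋ p0⊥)
      [Ax]  ⊢ p0, p0⊥
    [Ax]  ⊢ p0, p0⊥

Result: YES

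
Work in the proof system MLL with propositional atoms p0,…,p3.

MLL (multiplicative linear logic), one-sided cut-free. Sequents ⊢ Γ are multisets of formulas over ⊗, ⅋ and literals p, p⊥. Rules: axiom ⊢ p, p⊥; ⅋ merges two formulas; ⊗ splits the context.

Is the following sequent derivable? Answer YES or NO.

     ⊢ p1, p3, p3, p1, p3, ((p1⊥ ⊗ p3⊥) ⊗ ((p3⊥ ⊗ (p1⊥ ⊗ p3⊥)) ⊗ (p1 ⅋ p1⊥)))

Proof tree:
[⊗]  ⊢ p1, p3, p3, p1, p3, ((p1⊥ ⊗ p3⊥) ⊗ ((p3⊥ ⊗ (p1⊥ ⊗ p3⊥)) ⊗ (p1 ⅋ p1⊥)))
  [⊗]  ⊢ p1, p3, (p1⊥ ⊗ p3⊥)
    [Ax]  ⊢ p1, p1⊥
    [Ax]  ⊢ p3, p3⊥
  [⊗]  ⊢ p3, p1, p3, ((p3⊥ ⊗ (p1⊥ ⊗ p3⊥)) ⊗ (p1 ⅋ p1⊥))
    [⊗]  ⊢ p3, p1, p3, (p3⊥ ⊗ (p1⊥ ⊗ p3⊥))
      [Ax]  ⊢ p3, p3⊥
      [⊗]  ⊢ p1, p3, (p1⊥ ⊗ p3⊥)
        [Ax]  ⊢ p1, p1⊥
        [Ax]  ⊢ p3, p3⊥
    [⅋]  ⊢ (p1 ⅋ p1⊥)
      [Ax]  ⊢ p1, p1⊥

Result: YES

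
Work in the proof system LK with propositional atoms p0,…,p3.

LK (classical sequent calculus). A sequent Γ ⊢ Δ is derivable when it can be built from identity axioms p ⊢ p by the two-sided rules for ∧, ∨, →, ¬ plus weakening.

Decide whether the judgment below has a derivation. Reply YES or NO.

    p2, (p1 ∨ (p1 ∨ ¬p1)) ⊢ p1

Search for a countermodel by truth-table:
  v=0000: Γ:[p2=F, (p1 ∨ (p1 ∨ ¬p1))=T] Δ:[p1=F] refutes=False
  v=0001: Γ:[p2=F, (p1 ∨ (p1 ∨ ¬p1))=T] Δ:[p1=F] refutes=False
  v=0010: Γ:[p2=T, (p1 ∨ (p1 ∨ ¬p1))=T] Δ:[p1=F] refutes=True  ← countermodel

Result: NO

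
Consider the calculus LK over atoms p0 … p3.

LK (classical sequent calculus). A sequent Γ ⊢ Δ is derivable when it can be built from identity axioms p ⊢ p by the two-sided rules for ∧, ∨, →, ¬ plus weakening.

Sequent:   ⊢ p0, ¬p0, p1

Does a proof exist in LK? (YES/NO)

Derivation trace:
[WR]  ⊢ p0, ¬p0, p1
  [¬R]  ⊢ p0, ¬p0
    [Ax] p0 ⊢ p0

Result: YES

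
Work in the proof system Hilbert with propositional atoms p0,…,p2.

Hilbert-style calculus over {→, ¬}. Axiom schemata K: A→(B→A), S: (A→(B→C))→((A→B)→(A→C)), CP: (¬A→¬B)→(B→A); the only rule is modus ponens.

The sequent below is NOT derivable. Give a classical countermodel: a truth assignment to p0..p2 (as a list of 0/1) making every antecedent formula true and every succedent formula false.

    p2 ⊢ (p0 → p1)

Truth-table refutation:
  v=000: Γ:[p2=F] Δ:[(p0 → p1)=T] refutes=False
  v=001: Γ:[p2=T] Δ:[(p0 → p1)=T] refutes=False
  v=010: Γ:[p2=F] Δ:[(p0 → p1)=T] refutes=False
  v=011: Γ:[p2=T] Δ:[(p0 → p1)=T] refutes=False
  v=100: Γ:[p2=F] Δ:[(p0 → p1)=F] refutes=False
  v=101: Γ:[p2=T] Δ:[(p0 → p1)=F] refutes=True  ← countermodel

Result: [1, 0, 1]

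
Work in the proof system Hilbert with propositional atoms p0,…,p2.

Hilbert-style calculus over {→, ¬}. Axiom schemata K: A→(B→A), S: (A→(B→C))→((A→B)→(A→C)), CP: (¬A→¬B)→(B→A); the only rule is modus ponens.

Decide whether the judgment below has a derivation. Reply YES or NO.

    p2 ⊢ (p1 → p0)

Search for a countermodel by truth-table:
  v=000: Γ:[p2=F] Δ:[(p1 → p0)=T] refutes=False
  v=001: Γ:[p2=T] Δ:[(p1 → p0)=T] refutes=False
  v=010: Γ:[p2=F] Δ:[(p1 → p0)=F] refutes=False
  v=011: Γ:[p2=T] Δ:[(p1 → p0)=F] refutes=True  ← countermodel

Result: NO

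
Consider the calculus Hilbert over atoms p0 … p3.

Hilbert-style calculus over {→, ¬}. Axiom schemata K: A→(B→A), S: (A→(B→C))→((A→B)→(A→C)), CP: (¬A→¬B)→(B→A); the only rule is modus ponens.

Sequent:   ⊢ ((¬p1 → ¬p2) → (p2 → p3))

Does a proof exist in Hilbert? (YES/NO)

Enumerate valuations to refute Γ ⊢ Δ:
  v=0000: Γ:[] Δ:[((¬p1 → ¬p2) → (p2 → p3))=T] refutes=False
  v=0001: Γ:[] Δ:[((¬p1 → ¬p2) → (p2 → p3))=T] refutes=False
  v=0010: Γ:[] Δ:[((¬p1 → ¬p2) → (p2 → p3))=T] refutes=False
  v=0011: Γ:[] Δ:[((¬p1 → ¬p2) → (p2 → p3))=T] refutes=False
  v=0100: Γ:[] Δ:[((¬p1 → ¬p2) → (p2 → p3))=T] refutes=False
  v=0101: Γ:[] Δ:[((¬p1 → ¬p2) → (p2 → p3))=T] refutes=False
  v=0110: Γ:[] Δ:[((¬p1 → ¬p2) → (p2 → p3))=F] refutes=True  ← countermodel

Result: NO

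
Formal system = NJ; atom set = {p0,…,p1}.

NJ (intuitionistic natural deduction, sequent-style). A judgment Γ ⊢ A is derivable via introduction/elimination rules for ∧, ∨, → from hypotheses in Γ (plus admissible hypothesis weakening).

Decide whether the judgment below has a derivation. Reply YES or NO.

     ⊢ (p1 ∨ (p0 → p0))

Derivation trace:
[∨I₂]  ⊢ (p1 ∨ (p0 → p0))
  [→I]  ⊢ (p0 → p0)
    [Ax] p0 ⊢ p0

Result: YES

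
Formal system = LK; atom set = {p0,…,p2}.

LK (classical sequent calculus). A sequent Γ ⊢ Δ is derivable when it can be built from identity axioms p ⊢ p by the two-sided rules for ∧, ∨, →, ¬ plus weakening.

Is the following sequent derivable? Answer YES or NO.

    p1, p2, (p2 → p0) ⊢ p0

Derivation (root first):
[→L] p1, p2, (p2 → p0) ⊢ p0
  [WL] p2, p1 ⊢ p2
    [Ax] p2 ⊢ p2
  [Ax] p0 ⊢ p0

Result: YES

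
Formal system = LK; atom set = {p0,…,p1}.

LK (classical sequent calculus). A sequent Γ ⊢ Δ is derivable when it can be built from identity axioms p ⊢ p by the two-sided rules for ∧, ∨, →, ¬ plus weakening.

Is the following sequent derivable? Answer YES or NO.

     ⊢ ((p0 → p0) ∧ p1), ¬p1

Proof tree:
[¬R]  ⊢ ((p0 → p0) ∧ p1), ¬p1
  [∧R] p1 ⊢ ((p0 → p0) ∧ p1)
    [→R]  ⊢ (p0 → p0)
      [Ax] p0 ⊢ p0
    [Ax] p1 ⊢ p1

Result: YES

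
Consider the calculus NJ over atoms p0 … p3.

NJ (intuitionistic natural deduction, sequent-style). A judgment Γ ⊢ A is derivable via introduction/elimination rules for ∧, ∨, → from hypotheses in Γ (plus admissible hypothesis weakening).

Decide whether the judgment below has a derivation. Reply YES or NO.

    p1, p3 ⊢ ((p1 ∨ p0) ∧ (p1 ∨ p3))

Proof tree:
[∧I] p1, p3 ⊢ ((p1 ∨ p0) ∧ (p1 ∨ p3))
  [∨I₁] p1 ⊢ (p1 ∨ p0)
    [Ax] p1 ⊢ p1
  [∨I₂] p3 ⊢ (p1 ∨ p3)
    [Ax] p3 ⊢ p3

Result: YES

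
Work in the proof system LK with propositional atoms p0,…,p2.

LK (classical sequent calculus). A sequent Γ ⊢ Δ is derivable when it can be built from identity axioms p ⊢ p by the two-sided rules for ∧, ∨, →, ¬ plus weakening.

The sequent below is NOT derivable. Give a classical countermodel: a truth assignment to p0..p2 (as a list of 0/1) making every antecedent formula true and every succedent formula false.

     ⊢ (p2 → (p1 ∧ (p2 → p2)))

Enumerate valuations to refute Γ ⊢ Δ:
  v=000: Γ:[] Δ:[(p2 → (p1 ∧ (p2 → p2)))=T] refutes=False
  v=001: Γ:[] Δ:[(p2 → (p1 ∧ (p2 → p2)))=F] refutes=True  ← countermodel

Result: [0, 0, 1]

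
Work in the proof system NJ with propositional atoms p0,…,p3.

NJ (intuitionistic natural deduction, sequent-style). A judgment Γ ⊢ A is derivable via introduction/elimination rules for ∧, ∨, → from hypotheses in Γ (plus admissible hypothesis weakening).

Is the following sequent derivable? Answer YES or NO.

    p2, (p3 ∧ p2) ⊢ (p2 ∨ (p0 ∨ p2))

Derivation trace:
[∨I₂] p2, (p3 ∧ p2) ⊢ (p2 ∨ (p0 ∨ p2))
  [∨I₂] p2, (p3 ∧ p2) ⊢ (p0 ∨ p2)
    [Wk] p2, (p3 ∧ p2) ⊢ p2
      [Ax] p2 ⊢ p2

Result: YES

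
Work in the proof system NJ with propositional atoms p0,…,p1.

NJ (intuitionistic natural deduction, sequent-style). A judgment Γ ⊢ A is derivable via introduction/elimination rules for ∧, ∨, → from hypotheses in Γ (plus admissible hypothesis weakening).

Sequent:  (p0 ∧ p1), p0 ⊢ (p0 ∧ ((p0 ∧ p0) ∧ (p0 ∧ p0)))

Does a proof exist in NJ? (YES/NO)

Derivation trace:
[∧I] (p0 ∧ p1), p0 ⊢ (p0 ∧ ((p0 ∧ p0) ∧ (p0 ∧ p0)))
  [Ax] p0 ⊢ p0
  [Wk] p0, (p0 ∧ p1) ⊢ ((p0 ∧ p0) ∧ (p0 ∧ p0))
    [∧I] p0 ⊢ ((p0 ∧ p0) ∧ (p0 ∧ p0))
      [∧I] p0 ⊢ (p0 ∧ p0)
        [Ax] p0 ⊢ p0
        [Ax] p0 ⊢ p0
      [∧I] p0 ⊢ (p0 ∧ p0)
        [Ax] p0 ⊢ p0
        [Ax] p0 ⊢ p0

Result: YES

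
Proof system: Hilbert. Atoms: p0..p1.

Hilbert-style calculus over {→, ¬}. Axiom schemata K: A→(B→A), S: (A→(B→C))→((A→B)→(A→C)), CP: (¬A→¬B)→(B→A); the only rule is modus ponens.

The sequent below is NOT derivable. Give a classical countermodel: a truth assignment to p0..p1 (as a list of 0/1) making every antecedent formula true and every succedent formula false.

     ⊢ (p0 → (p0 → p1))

Enumerate valuations to refute Γ ⊢ Δ:
  v=00: Γ:[] Δ:[(p0 → (p0 → p1))=T] refutes=False
  v=01: Γ:[] Δ:[(p0 → (p0 → p1))=T] refutes=False
  v=10: Γ:[] Δ:[(p0 → (p0 → p1))=F] refutes=True  ← countermodel

Result: [1, 0]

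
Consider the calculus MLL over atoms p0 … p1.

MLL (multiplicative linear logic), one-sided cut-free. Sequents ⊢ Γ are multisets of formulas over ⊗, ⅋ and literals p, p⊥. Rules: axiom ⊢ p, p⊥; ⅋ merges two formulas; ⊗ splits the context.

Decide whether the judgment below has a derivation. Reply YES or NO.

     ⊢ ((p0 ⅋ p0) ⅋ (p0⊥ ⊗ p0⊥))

Proof tree:
[⅋]  ⊢ ((p0 ⅋ p0) ⅋ (p0⊥ ⊗ p0⊥))
  [⅋]  ⊢ (p0⊥ ⊗ p0⊥), (p0 ⅋ p0)
    [⊗]  ⊢ p0, p0, (p0⊥ ⊗ p0⊥)
      [Ax]  ⊢ p0, p0⊥
      [Ax]  ⊢ p0, p0⊥

Result: YES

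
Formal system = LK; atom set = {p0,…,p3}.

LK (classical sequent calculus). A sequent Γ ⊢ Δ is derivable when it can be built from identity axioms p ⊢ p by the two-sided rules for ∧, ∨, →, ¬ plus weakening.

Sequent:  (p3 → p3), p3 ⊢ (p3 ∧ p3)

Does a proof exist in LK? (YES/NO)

Derivation (root first):
[∧R] (p3 → p3), p3 ⊢ (p3 ∧ p3)
  [→L] p3, (p3 → p3) ⊢ p3
    [Ax] p3 ⊢ p3
    [Ax] p3 ⊢ p3
  [Ax] p3 ⊢ p3

Result: YES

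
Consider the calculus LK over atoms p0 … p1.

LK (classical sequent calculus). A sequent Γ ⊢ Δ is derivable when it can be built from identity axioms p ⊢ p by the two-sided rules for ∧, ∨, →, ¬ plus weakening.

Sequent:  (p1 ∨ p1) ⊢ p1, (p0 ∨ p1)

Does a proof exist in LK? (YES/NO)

Derivation trace:
[∨L] (p1 ∨ p1) ⊢ p1, (p0 ∨ p1)
  [Ax] p1 ⊢ p1
  [∨R] p1 ⊢ (p0 ∨ p1)
    [WR] p1 ⊢ p1, p0
      [Ax] p1 ⊢ p1

Result: YES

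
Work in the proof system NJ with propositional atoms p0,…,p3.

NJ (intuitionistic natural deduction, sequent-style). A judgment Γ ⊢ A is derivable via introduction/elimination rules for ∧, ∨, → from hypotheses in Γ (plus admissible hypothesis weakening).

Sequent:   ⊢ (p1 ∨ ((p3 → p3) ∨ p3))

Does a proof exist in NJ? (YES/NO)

Proof tree:
[∨I₂]  ⊢ (p1 ∨ ((p3 → p3) ∨ p3))
  [∨I₁]  ⊢ ((p3 → p3) ∨ p3)
    [→I]  ⊢ (p3 → p3)
      [Ax] p3 ⊢ p3

Result: YES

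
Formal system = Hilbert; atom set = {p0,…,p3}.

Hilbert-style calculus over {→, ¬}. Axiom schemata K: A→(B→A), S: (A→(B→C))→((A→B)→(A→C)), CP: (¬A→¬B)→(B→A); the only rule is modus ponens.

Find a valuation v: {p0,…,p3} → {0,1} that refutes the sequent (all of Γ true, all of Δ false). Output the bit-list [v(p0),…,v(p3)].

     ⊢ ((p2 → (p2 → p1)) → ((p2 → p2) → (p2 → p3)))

Enumerate valuations to refute Γ ⊢ Δ:
  v=0000: Γ:[] Δ:[((p2 → (p2 → p1)) → ((p2 → p2) → (p2 → p3)))=T] refutes=False
  v=0001: Γ:[] Δ:[((p2 → (p2 → p1)) → ((p2 → p2) → (p2 → p3)))=T] refutes=False
  v=0010: Γ:[] Δ:[((p2 → (p2 → p1)) → ((p2 → p2) → (p2 → p3)))=T] refutes=False
  v=0011: Γ:[] Δ:[((p2 → (p2 → p1)) → ((p2 → p2) → (p2 → p3)))=T] refutes=False
  v=0100: Γ:[] Δ:[((p2 → (p2 → p1)) → ((p2 → p2) → (p2 → p3)))=T] refutes=False
  v=0101: Γ:[] Δ:[((p2 → (p2 → p1)) → ((p2 → p2) → (p2 → p3)))=T] refutes=False
  v=0110: Γ:[] Δ:[((p2 → (p2 → p1)) → ((p2 → p2) → (p2 → p3)))=F] refutes=True  ← countermodel

Result: [0, 1, 1, 0]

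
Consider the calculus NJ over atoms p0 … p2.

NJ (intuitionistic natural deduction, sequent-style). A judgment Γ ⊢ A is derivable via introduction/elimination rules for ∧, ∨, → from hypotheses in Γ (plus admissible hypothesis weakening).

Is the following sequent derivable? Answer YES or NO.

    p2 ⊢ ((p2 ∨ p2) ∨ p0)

Derivation trace:
[∨I₁] p2 ⊢ ((p2 ∨ p2) ∨ p0)
  [∨I₂] p2 ⊢ (p2 ∨ p2)
    [Ax] p2 ⊢ p2

Result: YES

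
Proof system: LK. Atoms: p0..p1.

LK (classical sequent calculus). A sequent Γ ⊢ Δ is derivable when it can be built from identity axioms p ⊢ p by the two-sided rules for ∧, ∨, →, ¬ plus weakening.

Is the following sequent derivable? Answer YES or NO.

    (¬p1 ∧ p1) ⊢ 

Derivation (root first):
[∧L] (¬p1 ∧ p1) ⊢ 
  [¬L] p1, ¬p1 ⊢ 
    [Ax] p1 ⊢ p1

Result: YES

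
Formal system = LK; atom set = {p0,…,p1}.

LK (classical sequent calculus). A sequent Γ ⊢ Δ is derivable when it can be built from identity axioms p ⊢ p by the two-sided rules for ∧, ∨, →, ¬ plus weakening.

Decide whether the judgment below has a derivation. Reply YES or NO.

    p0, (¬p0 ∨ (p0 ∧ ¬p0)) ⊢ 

Derivation (root first):
[∨L] p0, (¬p0 ∨ (p0 ∧ ¬p0)) ⊢ 
  [¬L] p0, ¬p0 ⊢ 
    [Ax] p0 ⊢ p0
  [∧L] (p0 ∧ ¬p0) ⊢ 
    [¬L] p0, ¬p0 ⊢ 
      [Ax] p0 ⊢ p0

Result: YES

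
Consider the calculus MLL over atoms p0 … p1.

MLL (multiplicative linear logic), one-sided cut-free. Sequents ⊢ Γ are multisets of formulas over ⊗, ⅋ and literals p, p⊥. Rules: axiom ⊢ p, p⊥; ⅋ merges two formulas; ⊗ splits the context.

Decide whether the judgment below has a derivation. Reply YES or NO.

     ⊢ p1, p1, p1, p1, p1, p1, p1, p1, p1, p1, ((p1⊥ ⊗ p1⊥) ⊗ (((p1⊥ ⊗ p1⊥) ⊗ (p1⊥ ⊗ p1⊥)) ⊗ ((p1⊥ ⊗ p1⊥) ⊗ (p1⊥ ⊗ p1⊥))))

Derivation (root first):
[⊗]  ⊢ p1, p1, p1, p1, p1, p1, p1, p1, p1, p1, ((p1⊥ ⊗ p1⊥) ⊗ (((p1⊥ ⊗ p1⊥) ⊗ (p1⊥ ⊗ p1⊥)) ⊗ ((p1⊥ ⊗ p1⊥) ⊗ (p1⊥ ⊗ p1⊥))))
  [⊗]  ⊢ p1, p1, (p1⊥ ⊗ p1⊥)
    [Ax]  ⊢ p1, p1⊥
    [Ax]  ⊢ p1, p1⊥
  [⊗]  ⊢ p1, p1, p1, p1, p1, p1, p1, p1, (((p1⊥ ⊗ p1⊥) ⊗ (p1⊥ ⊗ p1⊥)) ⊗ ((p1⊥ ⊗ p1⊥) ⊗ (p1⊥ ⊗ p1⊥)))
    [⊗]  ⊢ p1, p1, p1, p1, ((p1⊥ ⊗ p1⊥) ⊗ (p1⊥ ⊗ p1⊥))
      [⊗]  ⊢ p1, p1, (p1⊥ ⊗ p1⊥)
        [Ax]  ⊢ p1, p1⊥
        [Ax]  ⊢ p1, p1⊥
      [⊗]  ⊢ p1, p1, (p1⊥ ⊗ p1⊥)
        [Ax]  ⊢ p1, p1⊥
        [Ax]  ⊢ p1, p1⊥
    [⊗]  ⊢ p1, p1, p1, p1, ((p1⊥ ⊗ p1⊥) ⊗ (p1⊥ ⊗ p1⊥))
      [⊗]  ⊢ p1, p1, (p1⊥ ⊗ p1⊥)
        [Ax]  ⊢ p1, p1⊥
        [Ax]  ⊢ p1, p1⊥
      [⊗]  ⊢ p1, p1, (p1⊥ ⊗ p1⊥)
        [Ax]  ⊢ p1, p1⊥
        [Ax]  ⊢ p1, p1⊥

Result: YES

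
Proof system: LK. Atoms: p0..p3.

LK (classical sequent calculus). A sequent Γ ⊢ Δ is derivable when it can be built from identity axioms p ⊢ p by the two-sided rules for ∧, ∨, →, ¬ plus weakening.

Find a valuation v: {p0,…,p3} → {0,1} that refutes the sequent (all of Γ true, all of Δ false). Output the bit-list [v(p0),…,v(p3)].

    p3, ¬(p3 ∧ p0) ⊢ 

Search for a countermodel by truth-table:
  v=0000: Γ:[p3=F, ¬(p3 ∧ p0)=T] Δ:[] refutes=False
  v=0001: Γ:[p3=T, ¬(p3 ∧ p0)=T] Δ:[] refutes=True  ← countermodel

Result: [0, 0, 0, 1]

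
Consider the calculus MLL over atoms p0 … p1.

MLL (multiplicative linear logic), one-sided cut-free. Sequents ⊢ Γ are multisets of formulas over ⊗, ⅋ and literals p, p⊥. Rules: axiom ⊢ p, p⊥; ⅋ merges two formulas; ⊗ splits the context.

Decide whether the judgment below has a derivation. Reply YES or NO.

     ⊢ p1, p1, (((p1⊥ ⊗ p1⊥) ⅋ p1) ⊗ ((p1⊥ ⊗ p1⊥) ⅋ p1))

Proof tree:
[⊗]  ⊢ p1, p1, (((p1⊥ ⊗ p1⊥) ⅋ p1) ⊗ ((p1⊥ ⊗ p1⊥) ⅋ p1))
  [⅋]  ⊢ p1, ((p1⊥ ⊗ p1⊥) ⅋ p1)
    [⊗]  ⊢ p1, p1, (p1⊥ ⊗ p1⊥)
      [Ax]  ⊢ p1, p1⊥
      [Ax]  ⊢ p1, p1⊥
  [⅋]  ⊢ p1, ((p1⊥ ⊗ p1⊥) ⅋ p1)
    [⊗]  ⊢ p1, p1, (p1⊥ ⊗ p1⊥)
      [Ax]  ⊢ p1, p1⊥
      [Ax]  ⊢ p1, p1⊥

Result: YES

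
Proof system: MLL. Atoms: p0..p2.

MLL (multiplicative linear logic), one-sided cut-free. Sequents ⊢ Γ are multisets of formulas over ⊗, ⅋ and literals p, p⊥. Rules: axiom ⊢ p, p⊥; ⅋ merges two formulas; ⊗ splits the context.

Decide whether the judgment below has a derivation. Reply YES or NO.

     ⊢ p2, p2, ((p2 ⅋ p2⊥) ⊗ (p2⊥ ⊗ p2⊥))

Derivation trace:
[⊗]  ⊢ p2, p2, ((p2 ⅋ p2⊥) ⊗ (p2⊥ ⊗ p2⊥))
  [⅋]  ⊢ (p2 ⅋ p2⊥)
    [Ax]  ⊢ p2, p2⊥
  [⊗]  ⊢ p2, p2, (p2⊥ ⊗ p2⊥)
    [Ax]  ⊢ p2, p2⊥
    [Ax]  ⊢ p2, p2⊥

Result: YES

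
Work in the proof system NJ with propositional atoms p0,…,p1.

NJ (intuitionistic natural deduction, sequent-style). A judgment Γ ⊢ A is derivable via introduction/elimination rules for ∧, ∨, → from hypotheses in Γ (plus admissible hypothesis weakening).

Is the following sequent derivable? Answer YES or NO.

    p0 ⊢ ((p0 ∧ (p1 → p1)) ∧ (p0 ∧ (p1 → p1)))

Derivation trace:
[∧I] p0 ⊢ ((p0 ∧ (p1 → p1)) ∧ (p0 ∧ (p1 → p1)))
  [∧I] p0 ⊢ (p0 ∧ (p1 → p1))
    [Ax] p0 ⊢ p0
    [→I]  ⊢ (p1 → p1)
      [Ax] p1 ⊢ p1
  [∧I] p0 ⊢ (p0 ∧ (p1 → p1))
    [Ax] p0 ⊢ p0
    [→I]  ⊢ (p1 → p1)
      [Ax] p1 ⊢ p1

Result: YES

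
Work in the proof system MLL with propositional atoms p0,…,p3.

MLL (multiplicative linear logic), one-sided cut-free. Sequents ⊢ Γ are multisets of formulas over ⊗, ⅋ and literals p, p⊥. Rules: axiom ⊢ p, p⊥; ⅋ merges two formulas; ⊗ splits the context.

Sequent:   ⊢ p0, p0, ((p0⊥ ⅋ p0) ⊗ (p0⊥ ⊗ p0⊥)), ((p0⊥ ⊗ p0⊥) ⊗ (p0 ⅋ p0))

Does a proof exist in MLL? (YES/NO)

Derivation trace:
[⊗]  ⊢ p0, p0, ((p0⊥ ⅋ p0) ⊗ (p0⊥ ⊗ p0⊥)), ((p0⊥ ⊗ p0⊥) ⊗ (p0 ⅋ p0))
  [⊗]  ⊢ p0, p0, (p0⊥ ⊗ p0⊥)
    [Ax]  ⊢ p0, p0⊥
    [Ax]  ⊢ p0, p0⊥
  [⅋]  ⊢ ((p0⊥ ⅋ p0) ⊗ (p0⊥ ⊗ p0⊥)), (p0 ⅋ p0)
    [⊗]  ⊢ p0, p0, ((p0⊥ ⅋ p0) ⊗ (p0⊥ ⊗ p0⊥))
      [⅋]  ⊢ (p0⊥ ⅋ p0)
        [Ax]  ⊢ p0, p0⊥
      [⊗]  ⊢ p0, p0, (p0⊥ ⊗ p0⊥)
        [Ax]  ⊢ p0, p0⊥
        [Ax]  ⊢ p0, p0⊥

Result: YES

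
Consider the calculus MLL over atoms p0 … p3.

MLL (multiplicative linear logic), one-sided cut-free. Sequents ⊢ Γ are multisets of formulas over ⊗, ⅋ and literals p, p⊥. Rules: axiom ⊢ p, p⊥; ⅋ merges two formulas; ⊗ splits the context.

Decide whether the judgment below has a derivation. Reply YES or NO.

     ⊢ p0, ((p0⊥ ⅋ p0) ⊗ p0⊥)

Derivation trace:
[⊗]  ⊢ p0, ((p0⊥ ⅋ p0) ⊗ p0⊥)
  [⅋]  ⊢ (p0⊥ ⅋ p0)
    [Ax]  ⊢ p0, p0⊥
  [Ax]  ⊢ p0, p0⊥

Result: YES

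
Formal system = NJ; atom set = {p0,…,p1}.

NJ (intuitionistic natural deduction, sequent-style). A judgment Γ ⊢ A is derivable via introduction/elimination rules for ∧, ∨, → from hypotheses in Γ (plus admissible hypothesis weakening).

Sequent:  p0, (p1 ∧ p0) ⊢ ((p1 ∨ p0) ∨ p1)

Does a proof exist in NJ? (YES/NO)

Derivation (root first):
[∨I₁] p0, (p1 ∧ p0) ⊢ ((p1 ∨ p0) ∨ p1)
  [Wk] p0, (p1 ∧ p0) ⊢ (p1 ∨ p0)
    [∨I₂] p0 ⊢ (p1 ∨ p0)
      [Ax] p0 ⊢ p0

Result: YES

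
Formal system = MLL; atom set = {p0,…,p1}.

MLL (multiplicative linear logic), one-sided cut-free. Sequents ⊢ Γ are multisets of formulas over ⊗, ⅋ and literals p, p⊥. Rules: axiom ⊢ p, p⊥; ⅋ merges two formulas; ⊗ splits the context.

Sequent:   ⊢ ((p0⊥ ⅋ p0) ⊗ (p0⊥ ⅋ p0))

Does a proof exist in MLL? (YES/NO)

Derivation trace:
[⊗]  ⊢ ((p0⊥ ⅋ p0) ⊗ (p0⊥ ⅋ p0))
  [⅋]  ⊢ (p0⊥ ⅋ p0)
    [Ax]  ⊢ p0, p0⊥
  [⅋]  ⊢ (p0⊥ ⅋ p0)
    [Ax]  ⊢ p0, p0⊥

Result: YES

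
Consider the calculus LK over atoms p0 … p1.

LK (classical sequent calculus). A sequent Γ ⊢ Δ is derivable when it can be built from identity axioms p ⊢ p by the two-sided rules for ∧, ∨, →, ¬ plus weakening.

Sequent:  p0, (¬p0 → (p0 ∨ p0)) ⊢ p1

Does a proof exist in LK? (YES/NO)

Enumerate valuations to refute Γ ⊢ Δ:
  v=00: Γ:[p0=F, (¬p0 → (p0 ∨ p0))=F] Δ:[p1=F] refutes=False
  v=01: Γ:[p0=F, (¬p0 → (p0 ∨ p0))=F] Δ:[p1=T] refutes=False
  v=10: Γ:[p0=T, (¬p0 → (p0 ∨ p0))=T] Δ:[p1=F] refutes=True  ← countermodel

Result: NO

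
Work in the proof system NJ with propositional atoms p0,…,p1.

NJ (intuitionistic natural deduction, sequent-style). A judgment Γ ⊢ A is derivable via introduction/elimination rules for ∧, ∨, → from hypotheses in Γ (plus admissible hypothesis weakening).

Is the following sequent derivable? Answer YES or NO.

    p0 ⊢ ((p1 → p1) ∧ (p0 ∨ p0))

Derivation (root first):
[∧I] p0 ⊢ ((p1 → p1) ∧ (p0 ∨ p0))
  [→I]  ⊢ (p1 → p1)
    [Ax] p1 ⊢ p1
  [∨I₂] p0 ⊢ (p0 ∨ p0)
    [Ax] p0 ⊢ p0

Result: YES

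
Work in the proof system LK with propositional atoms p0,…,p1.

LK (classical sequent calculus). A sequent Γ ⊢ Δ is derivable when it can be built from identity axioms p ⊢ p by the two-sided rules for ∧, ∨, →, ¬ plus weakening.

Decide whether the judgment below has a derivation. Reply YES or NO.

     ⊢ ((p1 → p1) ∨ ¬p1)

Derivation trace:
[∨R]  ⊢ ((p1 → p1) ∨ ¬p1)
  [¬R]  ⊢ (p1 → p1), ¬p1
    [WL] p1 ⊢ (p1 → p1)
      [→R]  ⊢ (p1 → p1)
        [Ax] p1 ⊢ p1

Result: YES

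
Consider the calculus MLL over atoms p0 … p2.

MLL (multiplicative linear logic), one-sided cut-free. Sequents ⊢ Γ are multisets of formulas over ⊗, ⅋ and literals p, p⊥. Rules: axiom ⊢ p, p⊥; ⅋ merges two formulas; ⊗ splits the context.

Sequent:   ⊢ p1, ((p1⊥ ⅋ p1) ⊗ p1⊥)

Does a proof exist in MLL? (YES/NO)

Derivation (root first):
[⊗]  ⊢ p1, ((p1⊥ ⅋ p1) ⊗ p1⊥)
  [⅋]  ⊢ (p1⊥ ⅋ p1)
    [Ax]  ⊢ p1, p1⊥
  [Ax]  ⊢ p1, p1⊥

Result: YES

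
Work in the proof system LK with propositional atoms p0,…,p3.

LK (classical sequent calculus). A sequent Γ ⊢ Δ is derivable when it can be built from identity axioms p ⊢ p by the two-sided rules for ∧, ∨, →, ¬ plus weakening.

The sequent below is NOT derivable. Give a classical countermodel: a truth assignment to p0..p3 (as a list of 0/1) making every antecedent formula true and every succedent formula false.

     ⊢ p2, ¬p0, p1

Search for a countermodel by truth-table:
  v=0000: Γ:[] Δ:[p2=F, ¬p0=T, p1=F] refutes=False
  v=0001: Γ:[] Δ:[p2=F, ¬p0=T, p1=F] refutes=False
  v=0010: Γ:[] Δ:[p2=T, ¬p0=T, p1=F] refutes=False
  v=0011: Γ:[] Δ:[p2=T, ¬p0=T, p1=F] refutes=False
  v=0100: Γ:[] Δ:[p2=F, ¬p0=T, p1=T] refutes=False
  v=0101: Γ:[] Δ:[p2=F, ¬p0=T, p1=T] refutes=False
  v=0110: Γ:[] Δ:[p2=T, ¬p0=T, p1=T] refutes=False
  v=0111: Γ:[] Δ:[p2=T, ¬p0=T, p1=T] refutes=False
  v=1000: Γ:[] Δ:[p2=F, ¬p0=F, p1=F] refutes=True  ← countermodel

Result: [1, 0, 0, 0]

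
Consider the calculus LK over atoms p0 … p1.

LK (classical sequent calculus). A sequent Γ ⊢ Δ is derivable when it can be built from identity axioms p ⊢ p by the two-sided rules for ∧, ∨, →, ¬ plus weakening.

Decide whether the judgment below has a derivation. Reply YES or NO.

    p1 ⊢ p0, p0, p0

Enumerate valuations to refute Γ ⊢ Δ:
  v=00: Γ:[p1=F] Δ:[p0=F, p0=F, p0=F] refutes=False
  v=01: Γ:[p1=T] Δ:[p0=F, p0=F, p0=F] refutes=True  ← countermodel

Result: NO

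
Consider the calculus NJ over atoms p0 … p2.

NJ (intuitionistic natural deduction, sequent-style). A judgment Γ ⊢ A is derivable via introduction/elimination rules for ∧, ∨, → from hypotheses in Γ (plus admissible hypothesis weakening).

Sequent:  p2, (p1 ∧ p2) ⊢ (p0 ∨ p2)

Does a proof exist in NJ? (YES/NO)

Derivation trace:
[Wk] p2, (p1 ∧ p2) ⊢ (p0 ∨ p2)
  [∨I₂] p2 ⊢ (p0 ∨ p2)
    [Ax] p2 ⊢ p2

Result: YES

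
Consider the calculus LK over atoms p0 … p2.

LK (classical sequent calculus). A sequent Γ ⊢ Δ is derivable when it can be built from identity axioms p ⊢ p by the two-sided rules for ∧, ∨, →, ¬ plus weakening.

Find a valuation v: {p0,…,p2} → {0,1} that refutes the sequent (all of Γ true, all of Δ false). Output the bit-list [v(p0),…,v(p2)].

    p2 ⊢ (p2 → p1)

Search for a countermodel by truth-table:
  v=000: Γ:[p2=F] Δ:[(p2 → p1)=T] refutes=False
  v=001: Γ:[p2=T] Δ:[(p2 → p1)=F] refutes=True  ← countermodel

Result: [0, 0, 1]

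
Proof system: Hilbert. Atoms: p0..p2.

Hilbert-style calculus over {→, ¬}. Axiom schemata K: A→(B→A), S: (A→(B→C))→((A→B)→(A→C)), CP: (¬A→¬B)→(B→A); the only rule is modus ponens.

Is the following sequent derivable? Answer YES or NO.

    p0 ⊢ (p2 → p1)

Enumerate valuations to refute Γ ⊢ Δ:
  v=000: Γ:[p0=F] Δ:[(p2 → p1)=T] refutes=False
  v=001: Γ:[p0=F] Δ:[(p2 → p1)=F] refutes=False
  v=010: Γ:[p0=F] Δ:[(p2 → p1)=T] refutes=False
  v=011: Γ:[p0=F] Δ:[(p2 → p1)=T] refutes=False
  v=100: Γ:[p0=T] Δ:[(p2 → p1)=T] refutes=False
  v=101: Γ:[p0=T] Δ:[(p2 → p1)=F] refutes=True  ← countermodel

Result: NO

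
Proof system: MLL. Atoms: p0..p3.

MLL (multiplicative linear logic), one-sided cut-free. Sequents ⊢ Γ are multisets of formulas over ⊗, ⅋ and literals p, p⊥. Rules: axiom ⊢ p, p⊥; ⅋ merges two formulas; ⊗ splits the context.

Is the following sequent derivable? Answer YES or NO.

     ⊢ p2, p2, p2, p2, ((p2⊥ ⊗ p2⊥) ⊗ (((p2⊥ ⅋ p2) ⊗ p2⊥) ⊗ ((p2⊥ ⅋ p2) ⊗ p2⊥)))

Derivation trace:
[⊗]  ⊢ p2, p2, p2, p2, ((p2⊥ ⊗ p2⊥) ⊗ (((p2⊥ ⅋ p2) ⊗ p2⊥) ⊗ ((p2⊥ ⅋ p2) ⊗ p2⊥)))
  [⊗]  ⊢ p2, p2, (p2⊥ ⊗ p2⊥)
    [Ax]  ⊢ p2, p2⊥
    [Ax]  ⊢ p2, p2⊥
  [⊗]  ⊢ p2, p2, (((p2⊥ ⅋ p2) ⊗ p2⊥) ⊗ ((p2⊥ ⅋ p2) ⊗ p2⊥))
    [⊗]  ⊢ p2, ((p2⊥ ⅋ p2) ⊗ p2⊥)
      [⅋]  ⊢ (p2⊥ ⅋ p2)
        [Ax]  ⊢ p2, p2⊥
      [Ax]  ⊢ p2, p2⊥
    [⊗]  ⊢ p2, ((p2⊥ ⅋ p2) ⊗ p2⊥)
      [⅋]  ⊢ (p2⊥ ⅋ p2)
        [Ax]  ⊢ p2, p2⊥
      [Ax]  ⊢ p2, p2⊥

Result: YES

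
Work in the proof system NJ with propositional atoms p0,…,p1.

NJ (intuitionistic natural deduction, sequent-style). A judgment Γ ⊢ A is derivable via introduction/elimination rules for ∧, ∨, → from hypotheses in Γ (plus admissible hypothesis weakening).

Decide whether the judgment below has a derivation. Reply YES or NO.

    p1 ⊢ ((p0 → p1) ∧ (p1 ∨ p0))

Derivation (root first):
[∧I] p1 ⊢ ((p0 → p1) ∧ (p1 ∨ p0))
  [→I] p1 ⊢ (p0 → p1)
    [Wk] p1, p0 ⊢ p1
      [Ax] p1 ⊢ p1
  [∨I₁] p1 ⊢ (p1 ∨ p0)
    [Ax] p1 ⊢ p1

Result: YES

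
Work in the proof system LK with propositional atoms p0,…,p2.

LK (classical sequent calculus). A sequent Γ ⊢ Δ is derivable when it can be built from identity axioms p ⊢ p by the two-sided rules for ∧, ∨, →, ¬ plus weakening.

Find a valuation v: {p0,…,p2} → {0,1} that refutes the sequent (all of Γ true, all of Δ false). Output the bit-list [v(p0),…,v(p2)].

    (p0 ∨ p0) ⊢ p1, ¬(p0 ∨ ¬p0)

Truth-table refutation:
  v=000: Γ:[(p0 ∨ p0)=F] Δ:[p1=F, ¬(p0 ∨ ¬p0)=F] refutes=False
  v=001: Γ:[(p0 ∨ p0)=F] Δ:[p1=F, ¬(p0 ∨ ¬p0)=F] refutes=False
  v=010: Γ:[(p0 ∨ p0)=F] Δ:[p1=T, ¬(p0 ∨ ¬p0)=F] refutes=False
  v=011: Γ:[(p0 ∨ p0)=F] Δ:[p1=T, ¬(p0 ∨ ¬p0)=F] refutes=False
  v=100: Γ:[(p0 ∨ p0)=T] Δ:[p1=F, ¬(p0 ∨ ¬p0)=F] refutes=True  ← countermodel

Result: [1, 0, 0]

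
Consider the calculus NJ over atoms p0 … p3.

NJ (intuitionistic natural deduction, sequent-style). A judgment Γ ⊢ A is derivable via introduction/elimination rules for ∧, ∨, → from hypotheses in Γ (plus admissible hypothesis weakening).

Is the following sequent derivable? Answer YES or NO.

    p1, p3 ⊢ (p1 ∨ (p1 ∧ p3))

Proof tree:
[∨I₂] p1, p3 ⊢ (p1 ∨ (p1 ∧ p3))
  [∧I] p1, p3 ⊢ (p1 ∧ p3)
    [Ax] p1 ⊢ p1
    [Ax] p3 ⊢ p3

Result: YES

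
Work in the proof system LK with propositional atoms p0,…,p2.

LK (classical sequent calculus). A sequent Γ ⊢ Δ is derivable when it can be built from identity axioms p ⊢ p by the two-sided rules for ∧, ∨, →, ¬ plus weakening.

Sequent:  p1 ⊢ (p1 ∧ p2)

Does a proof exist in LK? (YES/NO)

Truth-table refutation:
  v=000: Γ:[p1=F] Δ:[(p1 ∧ p2)=F] refutes=False
  v=001: Γ:[p1=F] Δ:[(p1 ∧ p2)=F] refutes=False
  v=010: Γ:[p1=T] Δ:[(p1 ∧ p2)=F] refutes=True  ← countermodel

Result: NO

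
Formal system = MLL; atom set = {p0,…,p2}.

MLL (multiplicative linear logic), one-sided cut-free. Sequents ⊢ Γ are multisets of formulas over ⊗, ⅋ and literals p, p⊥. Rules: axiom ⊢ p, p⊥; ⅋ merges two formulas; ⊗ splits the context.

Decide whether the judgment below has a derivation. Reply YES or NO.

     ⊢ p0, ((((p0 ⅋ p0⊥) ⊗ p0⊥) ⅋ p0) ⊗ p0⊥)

Derivation (root first):
[⊗]  ⊢ p0, ((((p0 ⅋ p0⊥) ⊗ p0⊥) ⅋ p0) ⊗ p0⊥)
  [⅋]  ⊢ (((p0 ⅋ p0⊥) ⊗ p0⊥) ⅋ p0)
    [⊗]  ⊢ p0, ((p0 ⅋ p0⊥) ⊗ p0⊥)
      [⅋]  ⊢ (p0 ⅋ p0⊥)
        [Ax]  ⊢ p0, p0⊥
      [Ax]  ⊢ p0, p0⊥
  [Ax]  ⊢ p0, p0⊥

Result: YES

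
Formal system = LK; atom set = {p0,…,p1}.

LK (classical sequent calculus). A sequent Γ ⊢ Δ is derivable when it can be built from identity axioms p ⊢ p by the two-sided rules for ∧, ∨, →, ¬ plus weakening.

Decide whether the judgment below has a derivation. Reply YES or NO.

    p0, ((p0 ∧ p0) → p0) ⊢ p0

Derivation (root first):
[→L] p0, ((p0 ∧ p0) → p0) ⊢ p0
  [WL] p0, p0 ⊢ (p0 ∧ p0)
    [∧R] p0 ⊢ (p0 ∧ p0)
      [Ax] p0 ⊢ p0
      [Ax] p0 ⊢ p0
  [Ax] p0 ⊢ p0

Result: YES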